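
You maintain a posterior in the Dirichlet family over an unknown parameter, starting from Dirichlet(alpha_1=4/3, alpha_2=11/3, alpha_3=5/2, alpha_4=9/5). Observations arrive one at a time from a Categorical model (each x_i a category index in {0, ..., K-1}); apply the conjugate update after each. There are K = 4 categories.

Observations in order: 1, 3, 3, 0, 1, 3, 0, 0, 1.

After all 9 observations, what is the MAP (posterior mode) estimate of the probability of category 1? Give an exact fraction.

170/429

obs 1: x=1 → posterior Dirichlet(4/3, 14/3, 5/2, 9/5)
obs 2: x=3 → posterior Dirichlet(4/3, 14/3, 5/2, 14/5)
obs 3: x=3 → posterior Dirichlet(4/3, 14/3, 5/2, 19/5)
obs 4: x=0 → posterior Dirichlet(7/3, 14/3, 5/2, 19/5)
obs 5: x=1 → posterior Dirichlet(7/3, 17/3, 5/2, 19/5)
obs 6: x=3 → posterior Dirichlet(7/3, 17/3, 5/2, 24/5)
obs 7: x=0 → posterior Dirichlet(10/3, 17/3, 5/2, 24/5)
obs 8: x=0 → posterior Dirichlet(13/3, 17/3, 5/2, 24/5)
obs 9: x=1 → posterior Dirichlet(13/3, 20/3, 5/2, 24/5)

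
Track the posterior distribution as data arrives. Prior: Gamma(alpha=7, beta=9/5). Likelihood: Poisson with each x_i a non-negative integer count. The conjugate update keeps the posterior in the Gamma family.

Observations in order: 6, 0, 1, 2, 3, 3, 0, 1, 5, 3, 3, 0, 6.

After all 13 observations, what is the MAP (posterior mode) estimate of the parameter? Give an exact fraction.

obs 1: x=6 → posterior Gamma(13, 14/5)
obs 2: x=0 → posterior Gamma(13, 19/5)
obs 3: x=1 → posterior Gamma(14, 24/5)
obs 4: x=2 → posterior Gamma(16, 29/5)
obs 5: x=3 → posterior Gamma(19, 34/5)
obs 6: x=3 → posterior Gamma(22, 39/5)
obs 7: x=0 → posterior Gamma(22, 44/5)
obs 8: x=1 → posterior Gamma(23, 49/5)
obs 9: x=5 → posterior Gamma(28, 54/5)
obs 10: x=3 → posterior Gamma(31, 59/5)
obs 11: x=3 → posterior Gamma(34, 64/5)
obs 12: x=0 → posterior Gamma(34, 69/5)
obs 13: x=6 → posterior Gamma(40, 74/5)

195/74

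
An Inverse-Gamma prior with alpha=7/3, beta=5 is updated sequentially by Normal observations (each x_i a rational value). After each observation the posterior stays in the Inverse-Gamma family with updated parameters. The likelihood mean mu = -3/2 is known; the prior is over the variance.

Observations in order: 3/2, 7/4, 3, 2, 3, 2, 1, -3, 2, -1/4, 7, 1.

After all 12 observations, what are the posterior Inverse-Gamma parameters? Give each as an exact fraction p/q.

obs 1: x=3/2 → posterior Inverse-Gamma(17/6, 19/2)
obs 2: x=7/4 → posterior Inverse-Gamma(10/3, 473/32)
obs 3: x=3 → posterior Inverse-Gamma(23/6, 797/32)
obs 4: x=2 → posterior Inverse-Gamma(13/3, 993/32)
obs 5: x=3 → posterior Inverse-Gamma(29/6, 1317/32)
obs 6: x=2 → posterior Inverse-Gamma(16/3, 1513/32)
obs 7: x=1 → posterior Inverse-Gamma(35/6, 1613/32)
obs 8: x=-3 → posterior Inverse-Gamma(19/3, 1649/32)
obs 9: x=2 → posterior Inverse-Gamma(41/6, 1845/32)
obs 10: x=-1/4 → posterior Inverse-Gamma(22/3, 935/16)
obs 11: x=7 → posterior Inverse-Gamma(47/6, 1513/16)
obs 12: x=1 → posterior Inverse-Gamma(25/3, 1563/16)

alpha=25/3, beta=1563/16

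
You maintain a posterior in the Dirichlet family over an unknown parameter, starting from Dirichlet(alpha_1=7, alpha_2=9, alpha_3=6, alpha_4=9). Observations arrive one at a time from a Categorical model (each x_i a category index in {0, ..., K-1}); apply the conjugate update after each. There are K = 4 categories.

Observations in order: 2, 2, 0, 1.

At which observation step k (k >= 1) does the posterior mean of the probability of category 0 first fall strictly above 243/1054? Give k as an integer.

k = 3

obs 1: x=2 → posterior Dirichlet(7, 9, 7, 9)
obs 2: x=2 → posterior Dirichlet(7, 9, 8, 9)
obs 3: x=0 → posterior Dirichlet(8, 9, 8, 9)
obs 4: x=1 → posterior Dirichlet(8, 10, 8, 9)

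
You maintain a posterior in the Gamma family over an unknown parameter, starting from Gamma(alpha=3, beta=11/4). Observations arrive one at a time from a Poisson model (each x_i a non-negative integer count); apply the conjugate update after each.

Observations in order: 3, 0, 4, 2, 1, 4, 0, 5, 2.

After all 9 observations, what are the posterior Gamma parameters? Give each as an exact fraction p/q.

obs 1: x=3 → posterior Gamma(6, 15/4)
obs 2: x=0 → posterior Gamma(6, 19/4)
obs 3: x=4 → posterior Gamma(10, 23/4)
obs 4: x=2 → posterior Gamma(12, 27/4)
obs 5: x=1 → posterior Gamma(13, 31/4)
obs 6: x=4 → posterior Gamma(17, 35/4)
obs 7: x=0 → posterior Gamma(17, 39/4)
obs 8: x=5 → posterior Gamma(22, 43/4)
obs 9: x=2 → posterior Gamma(24, 47/4)

alpha=24, beta=47/4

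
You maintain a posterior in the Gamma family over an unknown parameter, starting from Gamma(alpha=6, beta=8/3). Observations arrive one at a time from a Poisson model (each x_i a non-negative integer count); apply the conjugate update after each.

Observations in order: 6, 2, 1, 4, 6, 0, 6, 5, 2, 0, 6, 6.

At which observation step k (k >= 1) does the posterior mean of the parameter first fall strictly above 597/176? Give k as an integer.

k = 12

obs 1: x=6 → posterior Gamma(12, 11/3)
obs 2: x=2 → posterior Gamma(14, 14/3)
obs 3: x=1 → posterior Gamma(15, 17/3)
obs 4: x=4 → posterior Gamma(19, 20/3)
obs 5: x=6 → posterior Gamma(25, 23/3)
obs 6: x=0 → posterior Gamma(25, 26/3)
obs 7: x=6 → posterior Gamma(31, 29/3)
obs 8: x=5 → posterior Gamma(36, 32/3)
obs 9: x=2 → posterior Gamma(38, 35/3)
obs 10: x=0 → posterior Gamma(38, 38/3)
obs 11: x=6 → posterior Gamma(44, 41/3)
obs 12: x=6 → posterior Gamma(50, 44/3)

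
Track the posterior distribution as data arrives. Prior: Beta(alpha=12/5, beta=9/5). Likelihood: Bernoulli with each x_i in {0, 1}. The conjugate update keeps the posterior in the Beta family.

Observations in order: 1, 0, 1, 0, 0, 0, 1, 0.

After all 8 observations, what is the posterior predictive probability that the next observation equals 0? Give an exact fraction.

obs 1: x=1 → posterior Beta(17/5, 9/5)
obs 2: x=0 → posterior Beta(17/5, 14/5)
obs 3: x=1 → posterior Beta(22/5, 14/5)
obs 4: x=0 → posterior Beta(22/5, 19/5)
obs 5: x=0 → posterior Beta(22/5, 24/5)
obs 6: x=0 → posterior Beta(22/5, 29/5)
obs 7: x=1 → posterior Beta(27/5, 29/5)
obs 8: x=0 → posterior Beta(27/5, 34/5)

34/61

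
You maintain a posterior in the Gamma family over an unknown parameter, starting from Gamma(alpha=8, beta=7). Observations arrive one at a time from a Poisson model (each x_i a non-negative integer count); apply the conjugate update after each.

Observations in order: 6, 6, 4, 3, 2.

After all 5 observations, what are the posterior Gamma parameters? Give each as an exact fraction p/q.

alpha=29, beta=12

obs 1: x=6 → posterior Gamma(14, 8)
obs 2: x=6 → posterior Gamma(20, 9)
obs 3: x=4 → posterior Gamma(24, 10)
obs 4: x=3 → posterior Gamma(27, 11)
obs 5: x=2 → posterior Gamma(29, 12)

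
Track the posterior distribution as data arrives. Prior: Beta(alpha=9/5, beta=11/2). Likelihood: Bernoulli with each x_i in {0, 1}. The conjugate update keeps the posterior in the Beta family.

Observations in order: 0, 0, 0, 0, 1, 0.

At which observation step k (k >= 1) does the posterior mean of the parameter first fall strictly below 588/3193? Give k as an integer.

k = 3

obs 1: x=0 → posterior Beta(9/5, 13/2)
obs 2: x=0 → posterior Beta(9/5, 15/2)
obs 3: x=0 → posterior Beta(9/5, 17/2)
obs 4: x=0 → posterior Beta(9/5, 19/2)
obs 5: x=1 → posterior Beta(14/5, 19/2)
obs 6: x=0 → posterior Beta(14/5, 21/2)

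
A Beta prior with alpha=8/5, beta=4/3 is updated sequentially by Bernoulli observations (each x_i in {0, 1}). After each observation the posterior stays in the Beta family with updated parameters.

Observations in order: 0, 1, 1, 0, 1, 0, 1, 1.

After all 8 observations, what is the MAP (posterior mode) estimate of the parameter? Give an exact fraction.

obs 1: x=0 → posterior Beta(8/5, 7/3)
obs 2: x=1 → posterior Beta(13/5, 7/3)
obs 3: x=1 → posterior Beta(18/5, 7/3)
obs 4: x=0 → posterior Beta(18/5, 10/3)
obs 5: x=1 → posterior Beta(23/5, 10/3)
obs 6: x=0 → posterior Beta(23/5, 13/3)
obs 7: x=1 → posterior Beta(28/5, 13/3)
obs 8: x=1 → posterior Beta(33/5, 13/3)

42/67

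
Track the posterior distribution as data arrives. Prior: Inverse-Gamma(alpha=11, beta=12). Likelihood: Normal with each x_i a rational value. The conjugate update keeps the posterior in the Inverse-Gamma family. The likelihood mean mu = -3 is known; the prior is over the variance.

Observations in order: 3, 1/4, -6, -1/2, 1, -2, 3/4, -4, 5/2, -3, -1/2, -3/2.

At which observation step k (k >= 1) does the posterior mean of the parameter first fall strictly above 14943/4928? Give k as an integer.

obs 1: x=3 → posterior Inverse-Gamma(23/2, 30)
obs 2: x=1/4 → posterior Inverse-Gamma(12, 1129/32)
obs 3: x=-6 → posterior Inverse-Gamma(25/2, 1273/32)
obs 4: x=-1/2 → posterior Inverse-Gamma(13, 1373/32)
obs 5: x=1 → posterior Inverse-Gamma(27/2, 1629/32)
obs 6: x=-2 → posterior Inverse-Gamma(14, 1645/32)
obs 7: x=3/4 → posterior Inverse-Gamma(29/2, 935/16)
obs 8: x=-4 → posterior Inverse-Gamma(15, 943/16)
obs 9: x=5/2 → posterior Inverse-Gamma(31/2, 1185/16)
obs 10: x=-3 → posterior Inverse-Gamma(16, 1185/16)
obs 11: x=-1/2 → posterior Inverse-Gamma(33/2, 1235/16)
obs 12: x=-3/2 → posterior Inverse-Gamma(17, 1253/16)

k = 2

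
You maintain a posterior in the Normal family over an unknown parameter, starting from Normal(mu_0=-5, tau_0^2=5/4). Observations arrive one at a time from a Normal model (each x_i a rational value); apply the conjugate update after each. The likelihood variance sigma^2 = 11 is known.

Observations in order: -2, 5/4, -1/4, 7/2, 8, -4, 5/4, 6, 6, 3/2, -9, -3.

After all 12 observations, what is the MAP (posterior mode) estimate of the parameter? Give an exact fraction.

-695/416

obs 1: x=-2 → posterior Normal(-230/49, 55/49)
obs 2: x=5/4 → posterior Normal(-895/216, 55/54)
obs 3: x=-1/4 → posterior Normal(-225/59, 55/59)
obs 4: x=7/2 → posterior Normal(-415/128, 55/64)
obs 5: x=8 → posterior Normal(-335/138, 55/69)
obs 6: x=-4 → posterior Normal(-375/148, 55/74)
obs 7: x=5/4 → posterior Normal(-725/316, 55/79)
obs 8: x=6 → posterior Normal(-605/336, 55/84)
obs 9: x=6 → posterior Normal(-485/356, 55/89)
obs 10: x=3/2 → posterior Normal(-455/376, 55/94)
obs 11: x=-9 → posterior Normal(-635/396, 5/9)
obs 12: x=-3 → posterior Normal(-695/416, 55/104)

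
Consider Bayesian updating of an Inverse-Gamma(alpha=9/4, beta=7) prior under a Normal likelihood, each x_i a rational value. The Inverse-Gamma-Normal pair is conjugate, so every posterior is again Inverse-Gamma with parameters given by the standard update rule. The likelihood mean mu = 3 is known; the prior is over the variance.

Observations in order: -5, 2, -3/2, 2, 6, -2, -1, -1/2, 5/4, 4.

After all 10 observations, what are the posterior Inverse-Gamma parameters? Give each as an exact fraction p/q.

obs 1: x=-5 → posterior Inverse-Gamma(11/4, 39)
obs 2: x=2 → posterior Inverse-Gamma(13/4, 79/2)
obs 3: x=-3/2 → posterior Inverse-Gamma(15/4, 397/8)
obs 4: x=2 → posterior Inverse-Gamma(17/4, 401/8)
obs 5: x=6 → posterior Inverse-Gamma(19/4, 437/8)
obs 6: x=-2 → posterior Inverse-Gamma(21/4, 537/8)
obs 7: x=-1 → posterior Inverse-Gamma(23/4, 601/8)
obs 8: x=-1/2 → posterior Inverse-Gamma(25/4, 325/4)
obs 9: x=5/4 → posterior Inverse-Gamma(27/4, 2649/32)
obs 10: x=4 → posterior Inverse-Gamma(29/4, 2665/32)

alpha=29/4, beta=2665/32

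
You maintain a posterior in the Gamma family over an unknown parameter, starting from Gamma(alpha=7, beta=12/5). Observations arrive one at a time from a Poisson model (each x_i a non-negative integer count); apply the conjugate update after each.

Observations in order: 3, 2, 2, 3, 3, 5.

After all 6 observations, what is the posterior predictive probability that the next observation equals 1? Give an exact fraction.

obs 1: x=3 → posterior Gamma(10, 17/5)
obs 2: x=2 → posterior Gamma(12, 22/5)
obs 3: x=2 → posterior Gamma(14, 27/5)
obs 4: x=3 → posterior Gamma(17, 32/5)
obs 5: x=3 → posterior Gamma(20, 37/5)
obs 6: x=5 → posterior Gamma(25, 42/5)

4765870890618346082887679170662371426304000/29822517790249095827877126034378274726864929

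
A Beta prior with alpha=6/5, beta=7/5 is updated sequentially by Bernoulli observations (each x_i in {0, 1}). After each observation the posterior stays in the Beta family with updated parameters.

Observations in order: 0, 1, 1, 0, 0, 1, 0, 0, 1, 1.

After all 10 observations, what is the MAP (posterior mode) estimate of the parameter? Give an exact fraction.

26/53

obs 1: x=0 → posterior Beta(6/5, 12/5)
obs 2: x=1 → posterior Beta(11/5, 12/5)
obs 3: x=1 → posterior Beta(16/5, 12/5)
obs 4: x=0 → posterior Beta(16/5, 17/5)
obs 5: x=0 → posterior Beta(16/5, 22/5)
obs 6: x=1 → posterior Beta(21/5, 22/5)
obs 7: x=0 → posterior Beta(21/5, 27/5)
obs 8: x=0 → posterior Beta(21/5, 32/5)
obs 9: x=1 → posterior Beta(26/5, 32/5)
obs 10: x=1 → posterior Beta(31/5, 32/5)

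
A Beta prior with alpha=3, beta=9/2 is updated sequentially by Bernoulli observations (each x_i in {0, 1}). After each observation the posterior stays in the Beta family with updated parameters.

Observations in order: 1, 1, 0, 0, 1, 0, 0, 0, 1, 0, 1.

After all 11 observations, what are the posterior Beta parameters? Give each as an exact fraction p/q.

alpha=8, beta=21/2

obs 1: x=1 → posterior Beta(4, 9/2)
obs 2: x=1 → posterior Beta(5, 9/2)
obs 3: x=0 → posterior Beta(5, 11/2)
obs 4: x=0 → posterior Beta(5, 13/2)
obs 5: x=1 → posterior Beta(6, 13/2)
obs 6: x=0 → posterior Beta(6, 15/2)
obs 7: x=0 → posterior Beta(6, 17/2)
obs 8: x=0 → posterior Beta(6, 19/2)
obs 9: x=1 → posterior Beta(7, 19/2)
obs 10: x=0 → posterior Beta(7, 21/2)
obs 11: x=1 → posterior Beta(8, 21/2)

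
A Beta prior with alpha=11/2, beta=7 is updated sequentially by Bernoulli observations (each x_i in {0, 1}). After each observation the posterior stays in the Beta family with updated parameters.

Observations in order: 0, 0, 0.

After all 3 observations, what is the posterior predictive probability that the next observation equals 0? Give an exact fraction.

obs 1: x=0 → posterior Beta(11/2, 8)
obs 2: x=0 → posterior Beta(11/2, 9)
obs 3: x=0 → posterior Beta(11/2, 10)

20/31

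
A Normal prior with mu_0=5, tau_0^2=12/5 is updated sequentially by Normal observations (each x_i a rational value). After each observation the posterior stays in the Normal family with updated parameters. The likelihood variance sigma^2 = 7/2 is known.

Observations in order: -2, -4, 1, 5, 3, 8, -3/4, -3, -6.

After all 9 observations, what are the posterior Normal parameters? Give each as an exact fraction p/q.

mu_0=205/251, tau_0^2=84/251

obs 1: x=-2 → posterior Normal(127/59, 84/59)
obs 2: x=-4 → posterior Normal(31/83, 84/83)
obs 3: x=1 → posterior Normal(55/107, 84/107)
obs 4: x=5 → posterior Normal(175/131, 84/131)
obs 5: x=3 → posterior Normal(247/155, 84/155)
obs 6: x=8 → posterior Normal(439/179, 84/179)
obs 7: x=-3/4 → posterior Normal(421/203, 12/29)
obs 8: x=-3 → posterior Normal(349/227, 84/227)
obs 9: x=-6 → posterior Normal(205/251, 84/251)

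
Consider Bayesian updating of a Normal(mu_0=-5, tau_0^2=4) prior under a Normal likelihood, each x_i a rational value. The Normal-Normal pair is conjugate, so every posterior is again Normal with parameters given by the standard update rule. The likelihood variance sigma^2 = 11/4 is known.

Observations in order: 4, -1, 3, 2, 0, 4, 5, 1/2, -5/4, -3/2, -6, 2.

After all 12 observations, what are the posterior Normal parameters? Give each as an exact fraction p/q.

obs 1: x=4 → posterior Normal(1/3, 44/27)
obs 2: x=-1 → posterior Normal(-7/43, 44/43)
obs 3: x=3 → posterior Normal(41/59, 44/59)
obs 4: x=2 → posterior Normal(73/75, 44/75)
obs 5: x=0 → posterior Normal(73/91, 44/91)
obs 6: x=4 → posterior Normal(137/107, 44/107)
obs 7: x=5 → posterior Normal(217/123, 44/123)
obs 8: x=1/2 → posterior Normal(225/139, 44/139)
obs 9: x=-5/4 → posterior Normal(41/31, 44/155)
obs 10: x=-3/2 → posterior Normal(181/171, 44/171)
obs 11: x=-6 → posterior Normal(5/11, 4/17)
obs 12: x=2 → posterior Normal(117/203, 44/203)

mu_0=117/203, tau_0^2=44/203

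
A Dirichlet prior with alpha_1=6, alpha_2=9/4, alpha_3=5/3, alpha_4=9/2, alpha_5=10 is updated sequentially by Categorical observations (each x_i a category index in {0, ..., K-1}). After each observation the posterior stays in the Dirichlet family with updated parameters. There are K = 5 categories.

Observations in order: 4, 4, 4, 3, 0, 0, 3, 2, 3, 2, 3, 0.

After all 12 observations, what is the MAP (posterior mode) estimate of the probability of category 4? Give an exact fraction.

144/377

obs 1: x=4 → posterior Dirichlet(6, 9/4, 5/3, 9/2, 11)
obs 2: x=4 → posterior Dirichlet(6, 9/4, 5/3, 9/2, 12)
obs 3: x=4 → posterior Dirichlet(6, 9/4, 5/3, 9/2, 13)
obs 4: x=3 → posterior Dirichlet(6, 9/4, 5/3, 11/2, 13)
obs 5: x=0 → posterior Dirichlet(7, 9/4, 5/3, 11/2, 13)
obs 6: x=0 → posterior Dirichlet(8, 9/4, 5/3, 11/2, 13)
obs 7: x=3 → posterior Dirichlet(8, 9/4, 5/3, 13/2, 13)
obs 8: x=2 → posterior Dirichlet(8, 9/4, 8/3, 13/2, 13)
obs 9: x=3 → posterior Dirichlet(8, 9/4, 8/3, 15/2, 13)
obs 10: x=2 → posterior Dirichlet(8, 9/4, 11/3, 15/2, 13)
obs 11: x=3 → posterior Dirichlet(8, 9/4, 11/3, 17/2, 13)
obs 12: x=0 → posterior Dirichlet(9, 9/4, 11/3, 17/2, 13)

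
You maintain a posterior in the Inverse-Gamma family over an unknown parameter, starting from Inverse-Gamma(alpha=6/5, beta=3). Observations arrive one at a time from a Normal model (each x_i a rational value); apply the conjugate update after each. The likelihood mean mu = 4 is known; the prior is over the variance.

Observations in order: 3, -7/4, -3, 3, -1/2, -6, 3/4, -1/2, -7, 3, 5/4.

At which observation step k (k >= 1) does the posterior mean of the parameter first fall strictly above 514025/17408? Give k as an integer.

k = 6

obs 1: x=3 → posterior Inverse-Gamma(17/10, 7/2)
obs 2: x=-7/4 → posterior Inverse-Gamma(11/5, 641/32)
obs 3: x=-3 → posterior Inverse-Gamma(27/10, 1425/32)
obs 4: x=3 → posterior Inverse-Gamma(16/5, 1441/32)
obs 5: x=-1/2 → posterior Inverse-Gamma(37/10, 1765/32)
obs 6: x=-6 → posterior Inverse-Gamma(21/5, 3365/32)
obs 7: x=3/4 → posterior Inverse-Gamma(47/10, 1767/16)
obs 8: x=-1/2 → posterior Inverse-Gamma(26/5, 1929/16)
obs 9: x=-7 → posterior Inverse-Gamma(57/10, 2897/16)
obs 10: x=3 → posterior Inverse-Gamma(31/5, 2905/16)
obs 11: x=5/4 → posterior Inverse-Gamma(67/10, 5931/32)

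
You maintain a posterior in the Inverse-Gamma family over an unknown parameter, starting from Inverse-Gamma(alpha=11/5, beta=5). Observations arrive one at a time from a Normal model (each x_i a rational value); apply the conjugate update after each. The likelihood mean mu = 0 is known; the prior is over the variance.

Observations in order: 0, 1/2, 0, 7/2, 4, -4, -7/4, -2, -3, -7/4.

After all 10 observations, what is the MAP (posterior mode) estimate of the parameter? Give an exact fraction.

2945/656

obs 1: x=0 → posterior Inverse-Gamma(27/10, 5)
obs 2: x=1/2 → posterior Inverse-Gamma(16/5, 41/8)
obs 3: x=0 → posterior Inverse-Gamma(37/10, 41/8)
obs 4: x=7/2 → posterior Inverse-Gamma(21/5, 45/4)
obs 5: x=4 → posterior Inverse-Gamma(47/10, 77/4)
obs 6: x=-4 → posterior Inverse-Gamma(26/5, 109/4)
obs 7: x=-7/4 → posterior Inverse-Gamma(57/10, 921/32)
obs 8: x=-2 → posterior Inverse-Gamma(31/5, 985/32)
obs 9: x=-3 → posterior Inverse-Gamma(67/10, 1129/32)
obs 10: x=-7/4 → posterior Inverse-Gamma(36/5, 589/16)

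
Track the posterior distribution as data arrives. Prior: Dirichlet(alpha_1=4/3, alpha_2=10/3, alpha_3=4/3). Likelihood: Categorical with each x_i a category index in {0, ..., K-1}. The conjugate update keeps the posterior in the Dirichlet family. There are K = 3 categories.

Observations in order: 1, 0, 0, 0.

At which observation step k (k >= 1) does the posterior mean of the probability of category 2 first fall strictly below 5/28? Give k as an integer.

k = 2

obs 1: x=1 → posterior Dirichlet(4/3, 13/3, 4/3)
obs 2: x=0 → posterior Dirichlet(7/3, 13/3, 4/3)
obs 3: x=0 → posterior Dirichlet(10/3, 13/3, 4/3)
obs 4: x=0 → posterior Dirichlet(13/3, 13/3, 4/3)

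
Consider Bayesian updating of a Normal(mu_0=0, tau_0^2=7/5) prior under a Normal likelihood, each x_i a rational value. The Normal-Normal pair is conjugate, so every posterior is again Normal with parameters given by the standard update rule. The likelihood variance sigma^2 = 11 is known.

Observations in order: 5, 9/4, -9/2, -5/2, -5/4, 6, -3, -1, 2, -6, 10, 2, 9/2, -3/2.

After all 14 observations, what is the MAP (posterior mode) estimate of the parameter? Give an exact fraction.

28/51

obs 1: x=5 → posterior Normal(35/62, 77/62)
obs 2: x=9/4 → posterior Normal(203/276, 77/69)
obs 3: x=-9/2 → posterior Normal(77/304, 77/76)
obs 4: x=-5/2 → posterior Normal(7/332, 77/83)
obs 5: x=-5/4 → posterior Normal(-7/90, 77/90)
obs 6: x=6 → posterior Normal(35/97, 77/97)
obs 7: x=-3 → posterior Normal(7/52, 77/104)
obs 8: x=-1 → posterior Normal(7/111, 77/111)
obs 9: x=2 → posterior Normal(21/118, 77/118)
obs 10: x=-6 → posterior Normal(-21/125, 77/125)
obs 11: x=10 → posterior Normal(49/132, 7/12)
obs 12: x=2 → posterior Normal(63/139, 77/139)
obs 13: x=9/2 → posterior Normal(189/292, 77/146)
obs 14: x=-3/2 → posterior Normal(28/51, 77/153)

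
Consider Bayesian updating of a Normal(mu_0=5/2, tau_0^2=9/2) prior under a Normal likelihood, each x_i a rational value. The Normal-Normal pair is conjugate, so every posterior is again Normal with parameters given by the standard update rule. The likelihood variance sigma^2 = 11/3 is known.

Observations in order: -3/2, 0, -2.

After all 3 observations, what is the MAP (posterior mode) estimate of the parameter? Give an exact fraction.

-79/206

obs 1: x=-3/2 → posterior Normal(29/98, 99/49)
obs 2: x=0 → posterior Normal(29/152, 99/76)
obs 3: x=-2 → posterior Normal(-79/206, 99/103)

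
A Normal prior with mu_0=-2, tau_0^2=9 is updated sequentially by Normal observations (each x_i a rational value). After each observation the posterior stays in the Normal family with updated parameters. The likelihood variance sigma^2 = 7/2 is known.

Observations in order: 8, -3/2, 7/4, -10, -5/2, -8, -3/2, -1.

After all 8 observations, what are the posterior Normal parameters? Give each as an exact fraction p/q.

obs 1: x=8 → posterior Normal(26/5, 63/25)
obs 2: x=-3/2 → posterior Normal(103/43, 63/43)
obs 3: x=7/4 → posterior Normal(269/122, 63/61)
obs 4: x=-10 → posterior Normal(-91/158, 63/79)
obs 5: x=-5/2 → posterior Normal(-181/194, 63/97)
obs 6: x=-8 → posterior Normal(-469/230, 63/115)
obs 7: x=-3/2 → posterior Normal(-523/266, 9/19)
obs 8: x=-1 → posterior Normal(-559/302, 63/151)

mu_0=-559/302, tau_0^2=63/151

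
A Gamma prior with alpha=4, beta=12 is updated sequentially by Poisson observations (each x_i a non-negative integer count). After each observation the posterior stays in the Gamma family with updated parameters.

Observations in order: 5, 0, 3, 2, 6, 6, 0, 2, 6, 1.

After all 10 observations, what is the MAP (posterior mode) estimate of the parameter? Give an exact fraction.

17/11

obs 1: x=5 → posterior Gamma(9, 13)
obs 2: x=0 → posterior Gamma(9, 14)
obs 3: x=3 → posterior Gamma(12, 15)
obs 4: x=2 → posterior Gamma(14, 16)
obs 5: x=6 → posterior Gamma(20, 17)
obs 6: x=6 → posterior Gamma(26, 18)
obs 7: x=0 → posterior Gamma(26, 19)
obs 8: x=2 → posterior Gamma(28, 20)
obs 9: x=6 → posterior Gamma(34, 21)
obs 10: x=1 → posterior Gamma(35, 22)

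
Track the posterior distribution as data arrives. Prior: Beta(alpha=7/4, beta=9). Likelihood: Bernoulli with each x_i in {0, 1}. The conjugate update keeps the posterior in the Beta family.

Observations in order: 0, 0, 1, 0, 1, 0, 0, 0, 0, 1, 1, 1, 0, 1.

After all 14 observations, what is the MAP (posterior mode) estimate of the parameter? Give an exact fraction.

obs 1: x=0 → posterior Beta(7/4, 10)
obs 2: x=0 → posterior Beta(7/4, 11)
obs 3: x=1 → posterior Beta(11/4, 11)
obs 4: x=0 → posterior Beta(11/4, 12)
obs 5: x=1 → posterior Beta(15/4, 12)
obs 6: x=0 → posterior Beta(15/4, 13)
obs 7: x=0 → posterior Beta(15/4, 14)
obs 8: x=0 → posterior Beta(15/4, 15)
obs 9: x=0 → posterior Beta(15/4, 16)
obs 10: x=1 → posterior Beta(19/4, 16)
obs 11: x=1 → posterior Beta(23/4, 16)
obs 12: x=1 → posterior Beta(27/4, 16)
obs 13: x=0 → posterior Beta(27/4, 17)
obs 14: x=1 → posterior Beta(31/4, 17)

27/91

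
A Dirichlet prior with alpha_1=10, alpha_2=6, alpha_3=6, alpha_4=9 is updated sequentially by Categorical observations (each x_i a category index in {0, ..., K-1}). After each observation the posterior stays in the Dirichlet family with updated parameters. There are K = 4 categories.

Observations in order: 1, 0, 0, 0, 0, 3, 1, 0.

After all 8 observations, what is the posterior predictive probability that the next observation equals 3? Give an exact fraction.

obs 1: x=1 → posterior Dirichlet(10, 7, 6, 9)
obs 2: x=0 → posterior Dirichlet(11, 7, 6, 9)
obs 3: x=0 → posterior Dirichlet(12, 7, 6, 9)
obs 4: x=0 → posterior Dirichlet(13, 7, 6, 9)
obs 5: x=0 → posterior Dirichlet(14, 7, 6, 9)
obs 6: x=3 → posterior Dirichlet(14, 7, 6, 10)
obs 7: x=1 → posterior Dirichlet(14, 8, 6, 10)
obs 8: x=0 → posterior Dirichlet(15, 8, 6, 10)

10/39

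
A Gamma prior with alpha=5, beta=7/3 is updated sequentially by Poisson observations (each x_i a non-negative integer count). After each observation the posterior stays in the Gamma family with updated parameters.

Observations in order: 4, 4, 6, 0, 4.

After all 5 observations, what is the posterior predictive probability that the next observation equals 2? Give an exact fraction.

18658350642199870372611950150418432/88817841970012523233890533447265625

obs 1: x=4 → posterior Gamma(9, 10/3)
obs 2: x=4 → posterior Gamma(13, 13/3)
obs 3: x=6 → posterior Gamma(19, 16/3)
obs 4: x=0 → posterior Gamma(19, 19/3)
obs 5: x=4 → posterior Gamma(23, 22/3)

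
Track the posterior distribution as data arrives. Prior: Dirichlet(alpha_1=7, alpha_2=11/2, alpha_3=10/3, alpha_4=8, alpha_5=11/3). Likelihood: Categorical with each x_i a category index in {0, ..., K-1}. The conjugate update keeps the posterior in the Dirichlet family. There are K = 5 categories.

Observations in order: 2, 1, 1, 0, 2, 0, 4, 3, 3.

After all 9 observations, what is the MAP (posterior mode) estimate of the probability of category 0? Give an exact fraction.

obs 1: x=2 → posterior Dirichlet(7, 11/2, 13/3, 8, 11/3)
obs 2: x=1 → posterior Dirichlet(7, 13/2, 13/3, 8, 11/3)
obs 3: x=1 → posterior Dirichlet(7, 15/2, 13/3, 8, 11/3)
obs 4: x=0 → posterior Dirichlet(8, 15/2, 13/3, 8, 11/3)
obs 5: x=2 → posterior Dirichlet(8, 15/2, 16/3, 8, 11/3)
obs 6: x=0 → posterior Dirichlet(9, 15/2, 16/3, 8, 11/3)
obs 7: x=4 → posterior Dirichlet(9, 15/2, 16/3, 8, 14/3)
obs 8: x=3 → posterior Dirichlet(9, 15/2, 16/3, 9, 14/3)
obs 9: x=3 → posterior Dirichlet(9, 15/2, 16/3, 10, 14/3)

16/63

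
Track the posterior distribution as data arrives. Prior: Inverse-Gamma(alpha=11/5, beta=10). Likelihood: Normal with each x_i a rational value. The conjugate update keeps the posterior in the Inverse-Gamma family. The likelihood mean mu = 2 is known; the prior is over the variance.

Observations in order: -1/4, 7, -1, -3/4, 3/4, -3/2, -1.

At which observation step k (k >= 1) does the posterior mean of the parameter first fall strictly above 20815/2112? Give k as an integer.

k = 2

obs 1: x=-1/4 → posterior Inverse-Gamma(27/10, 401/32)
obs 2: x=7 → posterior Inverse-Gamma(16/5, 801/32)
obs 3: x=-1 → posterior Inverse-Gamma(37/10, 945/32)
obs 4: x=-3/4 → posterior Inverse-Gamma(21/5, 533/16)
obs 5: x=3/4 → posterior Inverse-Gamma(47/10, 1091/32)
obs 6: x=-3/2 → posterior Inverse-Gamma(26/5, 1287/32)
obs 7: x=-1 → posterior Inverse-Gamma(57/10, 1431/32)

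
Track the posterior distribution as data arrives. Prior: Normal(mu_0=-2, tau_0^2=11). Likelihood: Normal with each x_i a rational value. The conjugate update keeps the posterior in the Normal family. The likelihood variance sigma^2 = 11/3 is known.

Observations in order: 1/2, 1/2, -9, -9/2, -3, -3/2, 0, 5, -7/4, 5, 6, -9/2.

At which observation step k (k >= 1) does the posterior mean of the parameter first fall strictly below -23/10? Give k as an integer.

k = 3

obs 1: x=1/2 → posterior Normal(-1/8, 11/4)
obs 2: x=1/2 → posterior Normal(1/7, 11/7)
obs 3: x=-9 → posterior Normal(-13/5, 11/10)
obs 4: x=-9/2 → posterior Normal(-79/26, 11/13)
obs 5: x=-3 → posterior Normal(-97/32, 11/16)
obs 6: x=-3/2 → posterior Normal(-53/19, 11/19)
obs 7: x=0 → posterior Normal(-53/22, 1/2)
obs 8: x=5 → posterior Normal(-38/25, 11/25)
obs 9: x=-7/4 → posterior Normal(-173/112, 11/28)
obs 10: x=5 → posterior Normal(-113/124, 11/31)
obs 11: x=6 → posterior Normal(-41/136, 11/34)
obs 12: x=-9/2 → posterior Normal(-95/148, 11/37)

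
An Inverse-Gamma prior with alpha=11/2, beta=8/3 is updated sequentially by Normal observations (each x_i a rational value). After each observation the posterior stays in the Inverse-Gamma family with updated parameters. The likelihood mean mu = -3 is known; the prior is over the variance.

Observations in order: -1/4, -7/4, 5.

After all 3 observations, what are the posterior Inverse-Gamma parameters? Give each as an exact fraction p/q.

obs 1: x=-1/4 → posterior Inverse-Gamma(6, 619/96)
obs 2: x=-7/4 → posterior Inverse-Gamma(13/2, 347/48)
obs 3: x=5 → posterior Inverse-Gamma(7, 1883/48)

alpha=7, beta=1883/48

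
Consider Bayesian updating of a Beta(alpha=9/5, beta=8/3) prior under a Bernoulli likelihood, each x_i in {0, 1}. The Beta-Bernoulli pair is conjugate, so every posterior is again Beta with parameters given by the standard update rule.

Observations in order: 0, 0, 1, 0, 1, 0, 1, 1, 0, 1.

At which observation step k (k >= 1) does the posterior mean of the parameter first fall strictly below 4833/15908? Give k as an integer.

k = 2

obs 1: x=0 → posterior Beta(9/5, 11/3)
obs 2: x=0 → posterior Beta(9/5, 14/3)
obs 3: x=1 → posterior Beta(14/5, 14/3)
obs 4: x=0 → posterior Beta(14/5, 17/3)
obs 5: x=1 → posterior Beta(19/5, 17/3)
obs 6: x=0 → posterior Beta(19/5, 20/3)
obs 7: x=1 → posterior Beta(24/5, 20/3)
obs 8: x=1 → posterior Beta(29/5, 20/3)
obs 9: x=0 → posterior Beta(29/5, 23/3)
obs 10: x=1 → posterior Beta(34/5, 23/3)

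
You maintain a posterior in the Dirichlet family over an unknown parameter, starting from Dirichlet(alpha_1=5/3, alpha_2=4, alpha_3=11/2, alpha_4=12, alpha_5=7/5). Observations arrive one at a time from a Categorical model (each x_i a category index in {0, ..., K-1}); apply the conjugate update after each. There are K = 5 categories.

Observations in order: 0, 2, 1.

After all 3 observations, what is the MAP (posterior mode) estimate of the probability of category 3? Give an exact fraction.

obs 1: x=0 → posterior Dirichlet(8/3, 4, 11/2, 12, 7/5)
obs 2: x=2 → posterior Dirichlet(8/3, 4, 13/2, 12, 7/5)
obs 3: x=1 → posterior Dirichlet(8/3, 5, 13/2, 12, 7/5)

330/677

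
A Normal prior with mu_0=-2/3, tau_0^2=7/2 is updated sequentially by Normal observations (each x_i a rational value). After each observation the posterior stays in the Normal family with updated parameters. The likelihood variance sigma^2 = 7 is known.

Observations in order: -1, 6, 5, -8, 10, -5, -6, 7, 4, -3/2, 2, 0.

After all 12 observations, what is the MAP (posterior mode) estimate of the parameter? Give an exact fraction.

67/84

obs 1: x=-1 → posterior Normal(-7/9, 7/3)
obs 2: x=6 → posterior Normal(11/12, 7/4)
obs 3: x=5 → posterior Normal(26/15, 7/5)
obs 4: x=-8 → posterior Normal(1/9, 7/6)
obs 5: x=10 → posterior Normal(32/21, 1)
obs 6: x=-5 → posterior Normal(17/24, 7/8)
obs 7: x=-6 → posterior Normal(-1/27, 7/9)
obs 8: x=7 → posterior Normal(2/3, 7/10)
obs 9: x=4 → posterior Normal(32/33, 7/11)
obs 10: x=-3/2 → posterior Normal(55/72, 7/12)
obs 11: x=2 → posterior Normal(67/78, 7/13)
obs 12: x=0 → posterior Normal(67/84, 1/2)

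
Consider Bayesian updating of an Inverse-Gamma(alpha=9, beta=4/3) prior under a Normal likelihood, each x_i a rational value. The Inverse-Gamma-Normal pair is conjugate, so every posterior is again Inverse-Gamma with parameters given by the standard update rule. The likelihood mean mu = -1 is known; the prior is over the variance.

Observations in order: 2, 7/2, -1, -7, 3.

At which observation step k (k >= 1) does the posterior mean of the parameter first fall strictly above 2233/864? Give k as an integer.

obs 1: x=2 → posterior Inverse-Gamma(19/2, 35/6)
obs 2: x=7/2 → posterior Inverse-Gamma(10, 383/24)
obs 3: x=-1 → posterior Inverse-Gamma(21/2, 383/24)
obs 4: x=-7 → posterior Inverse-Gamma(11, 815/24)
obs 5: x=3 → posterior Inverse-Gamma(23/2, 1007/24)

k = 4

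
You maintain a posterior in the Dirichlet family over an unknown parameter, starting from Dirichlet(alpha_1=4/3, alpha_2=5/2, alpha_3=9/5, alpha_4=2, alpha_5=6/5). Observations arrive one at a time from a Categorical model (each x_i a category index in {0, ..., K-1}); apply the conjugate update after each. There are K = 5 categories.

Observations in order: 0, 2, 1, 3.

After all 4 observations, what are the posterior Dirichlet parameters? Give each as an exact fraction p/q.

alpha_1=7/3, alpha_2=7/2, alpha_3=14/5, alpha_4=3, alpha_5=6/5

obs 1: x=0 → posterior Dirichlet(7/3, 5/2, 9/5, 2, 6/5)
obs 2: x=2 → posterior Dirichlet(7/3, 5/2, 14/5, 2, 6/5)
obs 3: x=1 → posterior Dirichlet(7/3, 7/2, 14/5, 2, 6/5)
obs 4: x=3 → posterior Dirichlet(7/3, 7/2, 14/5, 3, 6/5)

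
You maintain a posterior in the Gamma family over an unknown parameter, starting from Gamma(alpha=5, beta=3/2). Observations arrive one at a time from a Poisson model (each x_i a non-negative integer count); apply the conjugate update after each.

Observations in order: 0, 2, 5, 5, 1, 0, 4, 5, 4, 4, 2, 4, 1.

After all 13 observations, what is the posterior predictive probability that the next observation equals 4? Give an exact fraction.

obs 1: x=0 → posterior Gamma(5, 5/2)
obs 2: x=2 → posterior Gamma(7, 7/2)
obs 3: x=5 → posterior Gamma(12, 9/2)
obs 4: x=5 → posterior Gamma(17, 11/2)
obs 5: x=1 → posterior Gamma(18, 13/2)
obs 6: x=0 → posterior Gamma(18, 15/2)
obs 7: x=4 → posterior Gamma(22, 17/2)
obs 8: x=5 → posterior Gamma(27, 19/2)
obs 9: x=4 → posterior Gamma(31, 21/2)
obs 10: x=4 → posterior Gamma(35, 23/2)
obs 11: x=2 → posterior Gamma(37, 25/2)
obs 12: x=4 → posterior Gamma(41, 27/2)
obs 13: x=1 → posterior Gamma(42, 29/2)

62806933371335747392801881895196150463645031458433440635040863052720/400532642961838505304216279643757680982449007140881775322406063842881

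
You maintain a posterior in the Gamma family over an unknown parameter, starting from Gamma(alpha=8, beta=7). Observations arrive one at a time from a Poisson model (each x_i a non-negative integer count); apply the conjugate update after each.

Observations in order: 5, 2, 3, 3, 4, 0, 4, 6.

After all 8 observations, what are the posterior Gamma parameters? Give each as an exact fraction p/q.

obs 1: x=5 → posterior Gamma(13, 8)
obs 2: x=2 → posterior Gamma(15, 9)
obs 3: x=3 → posterior Gamma(18, 10)
obs 4: x=3 → posterior Gamma(21, 11)
obs 5: x=4 → posterior Gamma(25, 12)
obs 6: x=0 → posterior Gamma(25, 13)
obs 7: x=4 → posterior Gamma(29, 14)
obs 8: x=6 → posterior Gamma(35, 15)

alpha=35, beta=15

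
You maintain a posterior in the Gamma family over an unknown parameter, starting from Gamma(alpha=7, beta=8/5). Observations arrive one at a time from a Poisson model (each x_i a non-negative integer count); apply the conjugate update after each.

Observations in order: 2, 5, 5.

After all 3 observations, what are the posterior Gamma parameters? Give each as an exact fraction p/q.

alpha=19, beta=23/5

obs 1: x=2 → posterior Gamma(9, 13/5)
obs 2: x=5 → posterior Gamma(14, 18/5)
obs 3: x=5 → posterior Gamma(19, 23/5)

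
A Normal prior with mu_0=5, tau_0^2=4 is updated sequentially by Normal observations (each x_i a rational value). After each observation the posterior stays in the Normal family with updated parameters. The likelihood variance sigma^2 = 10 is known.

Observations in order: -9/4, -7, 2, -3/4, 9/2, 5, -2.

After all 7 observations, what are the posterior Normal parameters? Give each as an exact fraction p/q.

obs 1: x=-9/4 → posterior Normal(41/14, 20/7)
obs 2: x=-7 → posterior Normal(13/18, 20/9)
obs 3: x=2 → posterior Normal(21/22, 20/11)
obs 4: x=-3/4 → posterior Normal(9/13, 20/13)
obs 5: x=9/2 → posterior Normal(6/5, 4/3)
obs 6: x=5 → posterior Normal(28/17, 20/17)
obs 7: x=-2 → posterior Normal(24/19, 20/19)

mu_0=24/19, tau_0^2=20/19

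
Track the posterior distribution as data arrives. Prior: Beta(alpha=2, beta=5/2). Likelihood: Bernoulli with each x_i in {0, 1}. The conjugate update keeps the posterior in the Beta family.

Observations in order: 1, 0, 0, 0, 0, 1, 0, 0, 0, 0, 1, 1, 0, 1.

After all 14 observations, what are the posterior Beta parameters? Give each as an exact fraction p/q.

alpha=7, beta=23/2

obs 1: x=1 → posterior Beta(3, 5/2)
obs 2: x=0 → posterior Beta(3, 7/2)
obs 3: x=0 → posterior Beta(3, 9/2)
obs 4: x=0 → posterior Beta(3, 11/2)
obs 5: x=0 → posterior Beta(3, 13/2)
obs 6: x=1 → posterior Beta(4, 13/2)
obs 7: x=0 → posterior Beta(4, 15/2)
obs 8: x=0 → posterior Beta(4, 17/2)
obs 9: x=0 → posterior Beta(4, 19/2)
obs 10: x=0 → posterior Beta(4, 21/2)
obs 11: x=1 → posterior Beta(5, 21/2)
obs 12: x=1 → posterior Beta(6, 21/2)
obs 13: x=0 → posterior Beta(6, 23/2)
obs 14: x=1 → posterior Beta(7, 23/2)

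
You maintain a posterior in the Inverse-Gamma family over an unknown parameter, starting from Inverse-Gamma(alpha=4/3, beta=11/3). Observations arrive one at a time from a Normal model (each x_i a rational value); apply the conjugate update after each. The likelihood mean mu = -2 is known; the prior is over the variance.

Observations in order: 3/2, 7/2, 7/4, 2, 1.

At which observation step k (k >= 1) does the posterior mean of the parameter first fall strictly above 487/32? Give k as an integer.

k = 2

obs 1: x=3/2 → posterior Inverse-Gamma(11/6, 235/24)
obs 2: x=7/2 → posterior Inverse-Gamma(7/3, 299/12)
obs 3: x=7/4 → posterior Inverse-Gamma(17/6, 3067/96)
obs 4: x=2 → posterior Inverse-Gamma(10/3, 3835/96)
obs 5: x=1 → posterior Inverse-Gamma(23/6, 4267/96)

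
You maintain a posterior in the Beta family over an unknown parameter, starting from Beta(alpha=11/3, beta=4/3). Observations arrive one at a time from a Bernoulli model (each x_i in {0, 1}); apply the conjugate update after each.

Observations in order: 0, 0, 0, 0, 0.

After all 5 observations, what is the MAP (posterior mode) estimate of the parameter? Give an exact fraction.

obs 1: x=0 → posterior Beta(11/3, 7/3)
obs 2: x=0 → posterior Beta(11/3, 10/3)
obs 3: x=0 → posterior Beta(11/3, 13/3)
obs 4: x=0 → posterior Beta(11/3, 16/3)
obs 5: x=0 → posterior Beta(11/3, 19/3)

1/3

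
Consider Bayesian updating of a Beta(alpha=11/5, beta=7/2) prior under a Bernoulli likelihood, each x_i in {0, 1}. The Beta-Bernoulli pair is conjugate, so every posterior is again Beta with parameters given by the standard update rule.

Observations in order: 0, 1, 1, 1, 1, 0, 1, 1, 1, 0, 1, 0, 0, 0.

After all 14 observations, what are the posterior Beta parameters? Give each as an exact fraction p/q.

obs 1: x=0 → posterior Beta(11/5, 9/2)
obs 2: x=1 → posterior Beta(16/5, 9/2)
obs 3: x=1 → posterior Beta(21/5, 9/2)
obs 4: x=1 → posterior Beta(26/5, 9/2)
obs 5: x=1 → posterior Beta(31/5, 9/2)
obs 6: x=0 → posterior Beta(31/5, 11/2)
obs 7: x=1 → posterior Beta(36/5, 11/2)
obs 8: x=1 → posterior Beta(41/5, 11/2)
obs 9: x=1 → posterior Beta(46/5, 11/2)
obs 10: x=0 → posterior Beta(46/5, 13/2)
obs 11: x=1 → posterior Beta(51/5, 13/2)
obs 12: x=0 → posterior Beta(51/5, 15/2)
obs 13: x=0 → posterior Beta(51/5, 17/2)
obs 14: x=0 → posterior Beta(51/5, 19/2)

alpha=51/5, beta=19/2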